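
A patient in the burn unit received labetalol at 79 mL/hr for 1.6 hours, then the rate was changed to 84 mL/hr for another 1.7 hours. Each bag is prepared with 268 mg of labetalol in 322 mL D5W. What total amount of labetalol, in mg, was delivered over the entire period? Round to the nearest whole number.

Concentration = 268 mg ÷ 322 mL = 0.8322981 mg/mL
Stage 1: 79 mL/hr × 1.6 hr = 126.4 mL → 126.4 mL × 0.8322981 mg/mL = 105.2025 mg
Stage 2: 84 mL/hr × 1.7 hr = 142.8 mL → 142.8 mL × 0.8322981 mg/mL = 118.8522 mg
Total = 105.2025 + 118.8522 = 224.0547 mg

224 mg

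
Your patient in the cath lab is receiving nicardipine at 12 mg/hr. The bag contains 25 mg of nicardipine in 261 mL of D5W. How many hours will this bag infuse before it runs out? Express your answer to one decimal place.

2.1 hours

Concentration = 25 mg ÷ 261 mL = 0.09578544 mg/mL
Rate = 12 mg/hr ÷ 0.09578544 mg/mL = 125.28 mL/hr
Duration = 261 mL ÷ 125.28 mL/hr = 2.083333 hr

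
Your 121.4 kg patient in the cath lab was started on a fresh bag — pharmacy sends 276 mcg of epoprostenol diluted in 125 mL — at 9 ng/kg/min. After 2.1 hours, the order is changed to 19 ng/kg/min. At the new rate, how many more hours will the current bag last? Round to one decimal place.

1.0 hours

Initial rate:
Dose = 9 ng/kg/min × 121.4 kg = 1092.6 ng/min
1092.6 ng/min × 60 min/hr = 65556 ng/hr
Concentration = 276 mcg ÷ 125 mL = 2.208 mcg/mL = 2208 ng/mL
Rate = 65556 ng/hr ÷ 2208 ng/mL = 29.69022 mL/hr
Volume infused so far = 29.69022 mL/hr × 2.1 hr = 62.34946 mL
Volume remaining = 125 − 62.34946 = 62.65054 mL
New rate:
Dose = 19 ng/kg/min × 121.4 kg = 2306.6 ng/min
2306.6 ng/min × 60 min/hr = 138396 ng/hr
Rate = 138396 ng/hr ÷ 2208 ng/mL = 62.67935 mL/hr
Time remaining = 62.65054 mL ÷ 62.67935 mL/hr = 0.9995404 hr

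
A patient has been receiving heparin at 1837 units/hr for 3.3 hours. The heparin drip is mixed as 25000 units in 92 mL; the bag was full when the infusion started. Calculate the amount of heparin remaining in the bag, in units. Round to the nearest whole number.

Concentration = 25000 units ÷ 92 mL = 271.7391 units/mL
Rate = 1837 units/hr ÷ 271.7391 units/mL = 6.76016 mL/hr
Volume infused = 6.76016 mL/hr × 3.3 hr = 22.30853 mL
Volume remaining = 92 − 22.30853 = 69.69147 mL
Drug remaining = 69.69147 mL × 271.7391 units/mL = 18937.9 units

18938 units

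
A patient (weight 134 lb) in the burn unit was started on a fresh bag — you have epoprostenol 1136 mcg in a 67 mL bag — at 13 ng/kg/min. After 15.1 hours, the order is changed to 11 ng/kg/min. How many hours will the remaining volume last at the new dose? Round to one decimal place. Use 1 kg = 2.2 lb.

10.4 hours

Initial rate:
Weight = 134 lb ÷ 2.2 lb/kg = 60.90909 kg
Dose = 13 ng/kg/min × 60.90909 kg = 791.8182 ng/min
791.8182 ng/min × 60 min/hr = 47509.09 ng/hr
Concentration = 1136 mcg ÷ 67 mL = 16.95522 mcg/mL = 16955.22 ng/mL
Rate = 47509.09 ng/hr ÷ 16955.22 ng/mL = 2.802033 mL/hr
Volume infused so far = 2.802033 mL/hr × 15.1 hr = 42.31069 mL
Volume remaining = 67 − 42.31069 = 24.68931 mL
New rate:
Dose = 11 ng/kg/min × 60.90909 kg = 670 ng/min
670 ng/min × 60 min/hr = 40200 ng/hr
Rate = 40200 ng/hr ÷ 16955.22 ng/mL = 2.370951 mL/hr
Time remaining = 24.68931 mL ÷ 2.370951 mL/hr = 10.41325 hr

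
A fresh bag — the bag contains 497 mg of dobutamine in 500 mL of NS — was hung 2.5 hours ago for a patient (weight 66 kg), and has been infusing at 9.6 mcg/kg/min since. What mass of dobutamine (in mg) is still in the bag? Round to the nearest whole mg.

402 mg

Dose = 9.6 mcg/kg/min × 66 kg = 633.6 mcg/min
633.6 mcg/min × 60 min/hr = 38016 mcg/hr
Concentration = 497 mg ÷ 500 mL = 0.994 mg/mL = 994 mcg/mL
Rate = 38016 mcg/hr ÷ 994 mcg/mL = 38.24547 mL/hr
Volume infused = 38.24547 mL/hr × 2.5 hr = 95.61368 mL
Volume remaining = 500 − 95.61368 = 404.3863 mL
Drug remaining = 404.3863 mL × 994 mcg/mL = 401960 mcg = 401.96 mg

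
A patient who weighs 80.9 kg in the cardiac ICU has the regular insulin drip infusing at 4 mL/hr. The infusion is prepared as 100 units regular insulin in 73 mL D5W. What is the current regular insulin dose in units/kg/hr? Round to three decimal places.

0.068 units/kg/hr

Concentration = 100 units ÷ 73 mL = 1.369863 units/mL
Drug rate = 4 mL/hr × 1.369863 units/mL = 5.479452 units/hr
5.479452 units/hr ÷ 80.9 kg = 0.06773117 units/kg/hr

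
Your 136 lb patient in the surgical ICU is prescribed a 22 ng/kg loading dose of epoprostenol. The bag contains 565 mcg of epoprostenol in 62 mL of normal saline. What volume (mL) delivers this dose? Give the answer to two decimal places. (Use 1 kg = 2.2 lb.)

0.15 mL

Weight = 136 lb ÷ 2.2 lb/kg = 61.81818 kg
Dose = 22 ng/kg × 61.81818 kg = 1360 ng
Concentration = 565 mcg ÷ 62 mL = 9.112903 mcg/mL = 9112.903 ng/mL
Volume = 1360 ng ÷ 9112.903 ng/mL = 0.1492389 mL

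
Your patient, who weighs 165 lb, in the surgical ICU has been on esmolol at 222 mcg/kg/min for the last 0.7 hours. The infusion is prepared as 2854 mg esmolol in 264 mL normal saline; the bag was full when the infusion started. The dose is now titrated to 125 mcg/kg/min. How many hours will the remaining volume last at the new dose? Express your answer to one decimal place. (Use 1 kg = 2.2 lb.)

Initial rate:
Weight = 165 lb ÷ 2.2 lb/kg = 75 kg
Dose = 222 mcg/kg/min × 75 kg = 16650 mcg/min
16650 mcg/min × 60 min/hr = 999000 mcg/hr
Concentration = 2854 mg ÷ 264 mL = 10.81061 mg/mL = 10810.61 mcg/mL
Rate = 999000 mcg/hr ÷ 10810.61 mcg/mL = 92.40925 mL/hr
Volume infused so far = 92.40925 mL/hr × 0.7 hr = 64.68648 mL
Volume remaining = 264 − 64.68648 = 199.3135 mL
New rate:
Dose = 125 mcg/kg/min × 75 kg = 9375 mcg/min
9375 mcg/min × 60 min/hr = 562500 mcg/hr
Rate = 562500 mcg/hr ÷ 10810.61 mcg/mL = 52.03224 mL/hr
Time remaining = 199.3135 mL ÷ 52.03224 mL/hr = 3.830578 hr

3.8 hours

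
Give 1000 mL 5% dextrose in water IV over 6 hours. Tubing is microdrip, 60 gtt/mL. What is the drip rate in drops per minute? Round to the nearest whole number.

1000 mL ÷ (6 hr × 60 = 360 min) = 2.777778 mL/min
2.777778 mL/min × 60 gtt/mL = 166.6667 gtt/min

167 gtt/min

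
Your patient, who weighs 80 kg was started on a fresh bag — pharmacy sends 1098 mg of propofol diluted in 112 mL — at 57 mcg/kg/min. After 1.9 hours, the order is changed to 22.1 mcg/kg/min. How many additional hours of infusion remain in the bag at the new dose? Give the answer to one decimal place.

Initial rate:
Dose = 57 mcg/kg/min × 80 kg = 4560 mcg/min
4560 mcg/min × 60 min/hr = 273600 mcg/hr
Concentration = 1098 mg ÷ 112 mL = 9.803571 mg/mL = 9803.571 mcg/mL
Rate = 273600 mcg/hr ÷ 9803.571 mcg/mL = 27.9082 mL/hr
Volume infused so far = 27.9082 mL/hr × 1.9 hr = 53.02557 mL
Volume remaining = 112 − 53.02557 = 58.97443 mL
New rate:
Dose = 22.1 mcg/kg/min × 80 kg = 1768 mcg/min
1768 mcg/min × 60 min/hr = 106080 mcg/hr
Rate = 106080 mcg/hr ÷ 9803.571 mcg/mL = 10.82055 mL/hr
Time remaining = 58.97443 mL ÷ 10.82055 mL/hr = 5.450226 hr

5.5 hours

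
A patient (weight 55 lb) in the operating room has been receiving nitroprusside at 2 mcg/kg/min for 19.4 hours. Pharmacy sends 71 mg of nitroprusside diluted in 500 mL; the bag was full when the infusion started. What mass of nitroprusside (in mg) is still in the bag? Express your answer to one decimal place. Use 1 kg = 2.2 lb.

12.8 mg

Weight = 55 lb ÷ 2.2 lb/kg = 25 kg
Dose = 2 mcg/kg/min × 25 kg = 50 mcg/min
50 mcg/min × 60 min/hr = 3000 mcg/hr
Concentration = 71 mg ÷ 500 mL = 0.142 mg/mL = 142 mcg/mL
Rate = 3000 mcg/hr ÷ 142 mcg/mL = 21.12676 mL/hr
Volume infused = 21.12676 mL/hr × 19.4 hr = 409.8592 mL
Volume remaining = 500 − 409.8592 = 90.14085 mL
Drug remaining = 90.14085 mL × 142 mcg/mL = 12800 mcg = 12.8 mg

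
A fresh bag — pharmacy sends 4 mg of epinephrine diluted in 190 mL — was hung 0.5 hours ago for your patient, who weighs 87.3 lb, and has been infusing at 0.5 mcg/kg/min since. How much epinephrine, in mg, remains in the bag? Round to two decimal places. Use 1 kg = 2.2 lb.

3.40 mg

Weight = 87.3 lb ÷ 2.2 lb/kg = 39.68182 kg
Dose = 0.5 mcg/kg/min × 39.68182 kg = 19.84091 mcg/min
19.84091 mcg/min × 60 min/hr = 1190.455 mcg/hr
Concentration = 4 mg ÷ 190 mL = 0.02105263 mg/mL = 21.05263 mcg/mL
Rate = 1190.455 mcg/hr ÷ 21.05263 mcg/mL = 56.54659 mL/hr
Volume infused = 56.54659 mL/hr × 0.5 hr = 28.2733 mL
Volume remaining = 190 − 28.2733 = 161.7267 mL
Drug remaining = 161.7267 mL × 21.05263 mcg/mL = 3404.773 mcg = 3.404773 mg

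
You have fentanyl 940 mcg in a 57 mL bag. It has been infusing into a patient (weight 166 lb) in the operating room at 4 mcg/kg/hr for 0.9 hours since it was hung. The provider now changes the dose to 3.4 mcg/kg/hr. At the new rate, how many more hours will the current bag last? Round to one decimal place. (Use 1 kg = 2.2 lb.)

Initial rate:
Weight = 166 lb ÷ 2.2 lb/kg = 75.45455 kg
Dose = 4 mcg/kg/hr × 75.45455 kg = 301.8182 mcg/hr
Concentration = 940 mcg ÷ 57 mL = 16.49123 mcg/mL
Rate = 301.8182 mcg/hr ÷ 16.49123 mcg/mL = 18.30174 mL/hr
Volume infused so far = 18.30174 mL/hr × 0.9 hr = 16.47157 mL
Volume remaining = 57 − 16.47157 = 40.52843 mL
New rate:
Dose = 3.4 mcg/kg/hr × 75.45455 kg = 256.5455 mcg/hr
Rate = 256.5455 mcg/hr ÷ 16.49123 mcg/mL = 15.55648 mL/hr
Time remaining = 40.52843 mL ÷ 15.55648 mL/hr = 2.605245 hr

2.6 hours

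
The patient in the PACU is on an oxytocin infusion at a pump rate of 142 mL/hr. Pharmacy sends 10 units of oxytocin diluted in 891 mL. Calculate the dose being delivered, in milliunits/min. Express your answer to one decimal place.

26.6 milliunits/min

Concentration = 10 units ÷ 891 mL = 0.01122334 units/mL = 11.22334 milliunits/mL
Drug rate = 142 mL/hr × 11.22334 milliunits/mL = 1593.715 milliunits/hr
1593.715 milliunits/hr ÷ 60 min/hr = 26.56192 milliunits/min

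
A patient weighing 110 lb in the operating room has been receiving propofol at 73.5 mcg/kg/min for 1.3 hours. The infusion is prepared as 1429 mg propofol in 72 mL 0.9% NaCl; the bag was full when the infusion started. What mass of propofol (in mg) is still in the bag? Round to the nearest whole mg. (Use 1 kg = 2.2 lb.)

1142 mg

Weight = 110 lb ÷ 2.2 lb/kg = 50 kg
Dose = 73.5 mcg/kg/min × 50 kg = 3675 mcg/min
3675 mcg/min × 60 min/hr = 220500 mcg/hr
Concentration = 1429 mg ÷ 72 mL = 19.84722 mg/mL = 19847.22 mcg/mL
Rate = 220500 mcg/hr ÷ 19847.22 mcg/mL = 11.10987 mL/hr
Volume infused = 11.10987 mL/hr × 1.3 hr = 14.44283 mL
Volume remaining = 72 − 14.44283 = 57.55717 mL
Drug remaining = 57.55717 mL × 19847.22 mcg/mL = 1142350 mcg = 1142.35 mg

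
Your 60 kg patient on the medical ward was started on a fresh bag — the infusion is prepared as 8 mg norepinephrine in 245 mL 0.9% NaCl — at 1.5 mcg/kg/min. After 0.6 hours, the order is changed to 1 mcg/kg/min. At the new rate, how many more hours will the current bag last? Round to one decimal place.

1.3 hours

Initial rate:
Dose = 1.5 mcg/kg/min × 60 kg = 90 mcg/min
90 mcg/min × 60 min/hr = 5400 mcg/hr
Concentration = 8 mg ÷ 245 mL = 0.03265306 mg/mL = 32.65306 mcg/mL
Rate = 5400 mcg/hr ÷ 32.65306 mcg/mL = 165.375 mL/hr
Volume infused so far = 165.375 mL/hr × 0.6 hr = 99.225 mL
Volume remaining = 245 − 99.225 = 145.775 mL
New rate:
Dose = 1 mcg/kg/min × 60 kg = 60 mcg/min
60 mcg/min × 60 min/hr = 3600 mcg/hr
Rate = 3600 mcg/hr ÷ 32.65306 mcg/mL = 110.25 mL/hr
Time remaining = 145.775 mL ÷ 110.25 mL/hr = 1.322222 hr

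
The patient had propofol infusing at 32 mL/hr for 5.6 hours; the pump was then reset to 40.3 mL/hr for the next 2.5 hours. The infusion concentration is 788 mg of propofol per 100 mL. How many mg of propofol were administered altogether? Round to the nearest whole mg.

2206 mg

Concentration = 788 mg ÷ 100 mL = 7.88 mg/mL
Stage 1: 32 mL/hr × 5.6 hr = 179.2 mL → 179.2 mL × 7.88 mg/mL = 1412.096 mg
Stage 2: 40.3 mL/hr × 2.5 hr = 100.75 mL → 100.75 mL × 7.88 mg/mL = 793.91 mg
Total = 1412.096 + 793.91 = 2206.006 mg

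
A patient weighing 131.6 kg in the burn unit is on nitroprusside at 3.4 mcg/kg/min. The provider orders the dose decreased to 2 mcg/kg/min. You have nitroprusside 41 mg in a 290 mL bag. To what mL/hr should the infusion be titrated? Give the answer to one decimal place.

111.7 mL/hr

Dose = 2 mcg/kg/min × 131.6 kg = 263.2 mcg/min
263.2 mcg/min × 60 min/hr = 15792 mcg/hr
Concentration = 41 mg ÷ 290 mL = 0.1413793 mg/mL = 141.3793 mcg/mL
Rate = 15792 mcg/hr ÷ 141.3793 mcg/mL = 111.6995 mL/hr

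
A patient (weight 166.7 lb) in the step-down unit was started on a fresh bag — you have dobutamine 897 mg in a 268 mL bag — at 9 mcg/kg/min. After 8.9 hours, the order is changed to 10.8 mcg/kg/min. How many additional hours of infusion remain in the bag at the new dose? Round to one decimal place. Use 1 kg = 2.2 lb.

10.9 hours

Initial rate:
Weight = 166.7 lb ÷ 2.2 lb/kg = 75.77273 kg
Dose = 9 mcg/kg/min × 75.77273 kg = 681.9545 mcg/min
681.9545 mcg/min × 60 min/hr = 40917.27 mcg/hr
Concentration = 897 mg ÷ 268 mL = 3.347015 mg/mL = 3347.015 mcg/mL
Rate = 40917.27 mcg/hr ÷ 3347.015 mcg/mL = 12.225 mL/hr
Volume infused so far = 12.225 mL/hr × 8.9 hr = 108.8025 mL
Volume remaining = 268 − 108.8025 = 159.1975 mL
New rate:
Dose = 10.8 mcg/kg/min × 75.77273 kg = 818.3455 mcg/min
818.3455 mcg/min × 60 min/hr = 49100.73 mcg/hr
Rate = 49100.73 mcg/hr ÷ 3347.015 mcg/mL = 14.67001 mL/hr
Time remaining = 159.1975 mL ÷ 14.67001 mL/hr = 10.8519 hr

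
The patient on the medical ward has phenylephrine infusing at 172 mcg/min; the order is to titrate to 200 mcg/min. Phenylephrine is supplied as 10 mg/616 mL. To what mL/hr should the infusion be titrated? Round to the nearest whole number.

200 mcg/min × 60 min/hr = 12000 mcg/hr
Concentration = 10 mg ÷ 616 mL = 0.01623377 mg/mL = 16.23377 mcg/mL
Rate = 12000 mcg/hr ÷ 16.23377 mcg/mL = 739.2 mL/hr

739 mL/hr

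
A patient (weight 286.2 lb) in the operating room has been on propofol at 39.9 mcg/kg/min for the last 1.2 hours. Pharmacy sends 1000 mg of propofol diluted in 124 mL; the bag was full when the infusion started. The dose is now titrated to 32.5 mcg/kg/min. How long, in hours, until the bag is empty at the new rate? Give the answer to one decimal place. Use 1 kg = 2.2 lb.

Initial rate:
Weight = 286.2 lb ÷ 2.2 lb/kg = 130.0909 kg
Dose = 39.9 mcg/kg/min × 130.0909 kg = 5190.627 mcg/min
5190.627 mcg/min × 60 min/hr = 311437.6 mcg/hr
Concentration = 1000 mg ÷ 124 mL = 8.064516 mg/mL = 8064.516 mcg/mL
Rate = 311437.6 mcg/hr ÷ 8064.516 mcg/mL = 38.61827 mL/hr
Volume infused so far = 38.61827 mL/hr × 1.2 hr = 46.34192 mL
Volume remaining = 124 − 46.34192 = 77.65808 mL
New rate:
Dose = 32.5 mcg/kg/min × 130.0909 kg = 4227.955 mcg/min
4227.955 mcg/min × 60 min/hr = 253677.3 mcg/hr
Rate = 253677.3 mcg/hr ÷ 8064.516 mcg/mL = 31.45598 mL/hr
Time remaining = 77.65808 mL ÷ 31.45598 mL/hr = 2.468786 hr

2.5 hours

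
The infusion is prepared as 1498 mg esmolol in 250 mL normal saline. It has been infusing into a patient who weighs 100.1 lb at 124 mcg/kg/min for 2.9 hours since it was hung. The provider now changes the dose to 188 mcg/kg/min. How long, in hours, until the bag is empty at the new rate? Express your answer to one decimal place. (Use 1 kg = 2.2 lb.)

1.0 hours

Initial rate:
Weight = 100.1 lb ÷ 2.2 lb/kg = 45.5 kg
Dose = 124 mcg/kg/min × 45.5 kg = 5642 mcg/min
5642 mcg/min × 60 min/hr = 338520 mcg/hr
Concentration = 1498 mg ÷ 250 mL = 5.992 mg/mL = 5992 mcg/mL
Rate = 338520 mcg/hr ÷ 5992 mcg/mL = 56.49533 mL/hr
Volume infused so far = 56.49533 mL/hr × 2.9 hr = 163.8364 mL
Volume remaining = 250 − 163.8364 = 86.16355 mL
New rate:
Dose = 188 mcg/kg/min × 45.5 kg = 8554 mcg/min
8554 mcg/min × 60 min/hr = 513240 mcg/hr
Rate = 513240 mcg/hr ÷ 5992 mcg/mL = 85.65421 mL/hr
Time remaining = 86.16355 mL ÷ 85.65421 mL/hr = 1.005947 hr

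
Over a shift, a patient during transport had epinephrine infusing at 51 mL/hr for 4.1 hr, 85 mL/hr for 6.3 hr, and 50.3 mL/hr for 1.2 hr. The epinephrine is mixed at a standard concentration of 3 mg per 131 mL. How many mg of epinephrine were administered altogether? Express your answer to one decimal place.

18.4 mg

Concentration = 3 mg ÷ 131 mL = 0.02290076 mg/mL
Stage 1: 51 mL/hr × 4.1 hr = 209.1 mL → 209.1 mL × 0.02290076 mg/mL = 4.78855 mg
Stage 2: 85 mL/hr × 6.3 hr = 535.5 mL → 535.5 mL × 0.02290076 mg/mL = 12.26336 mg
Stage 3: 50.3 mL/hr × 1.2 hr = 60.36 mL → 60.36 mL × 0.02290076 mg/mL = 1.38229 mg
Total = 4.78855 + 12.26336 + 1.38229 = 18.4342 mg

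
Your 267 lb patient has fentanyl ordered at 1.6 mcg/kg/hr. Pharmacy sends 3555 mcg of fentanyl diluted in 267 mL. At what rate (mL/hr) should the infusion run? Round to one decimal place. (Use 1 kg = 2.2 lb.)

Weight = 267 lb ÷ 2.2 lb/kg = 121.3636 kg
Dose = 1.6 mcg/kg/hr × 121.3636 kg = 194.1818 mcg/hr
Concentration = 3555 mcg ÷ 267 mL = 13.31461 mcg/mL
Rate = 194.1818 mcg/hr ÷ 13.31461 mcg/mL = 14.58412 mL/hr

14.6 mL/hr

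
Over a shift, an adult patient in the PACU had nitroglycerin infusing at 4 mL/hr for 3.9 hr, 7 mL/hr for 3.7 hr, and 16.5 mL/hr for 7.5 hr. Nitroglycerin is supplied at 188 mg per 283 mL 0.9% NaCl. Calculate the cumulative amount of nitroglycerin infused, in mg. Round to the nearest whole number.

Concentration = 188 mg ÷ 283 mL = 0.664311 mg/mL
Stage 1: 4 mL/hr × 3.9 hr = 15.6 mL → 15.6 mL × 0.664311 mg/mL = 10.36325 mg
Stage 2: 7 mL/hr × 3.7 hr = 25.9 mL → 25.9 mL × 0.664311 mg/mL = 17.20565 mg
Stage 3: 16.5 mL/hr × 7.5 hr = 123.75 mL → 123.75 mL × 0.664311 mg/mL = 82.20848 mg
Total = 10.36325 + 17.20565 + 82.20848 = 109.7774 mg

110 mg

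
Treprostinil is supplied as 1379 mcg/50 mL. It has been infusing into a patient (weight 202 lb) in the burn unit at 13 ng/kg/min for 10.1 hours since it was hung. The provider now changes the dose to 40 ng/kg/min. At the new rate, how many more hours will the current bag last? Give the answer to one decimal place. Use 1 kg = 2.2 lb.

3.0 hours

Initial rate:
Weight = 202 lb ÷ 2.2 lb/kg = 91.81818 kg
Dose = 13 ng/kg/min × 91.81818 kg = 1193.636 ng/min
1193.636 ng/min × 60 min/hr = 71618.18 ng/hr
Concentration = 1379 mcg ÷ 50 mL = 27.58 mcg/mL = 27580 ng/mL
Rate = 71618.18 ng/hr ÷ 27580 ng/mL = 2.596743 mL/hr
Volume infused so far = 2.596743 mL/hr × 10.1 hr = 26.22711 mL
Volume remaining = 50 − 26.22711 = 23.77289 mL
New rate:
Dose = 40 ng/kg/min × 91.81818 kg = 3672.727 ng/min
3672.727 ng/min × 60 min/hr = 220363.6 ng/hr
Rate = 220363.6 ng/hr ÷ 27580 ng/mL = 7.98998 mL/hr
Time remaining = 23.77289 mL ÷ 7.98998 mL/hr = 2.975338 hr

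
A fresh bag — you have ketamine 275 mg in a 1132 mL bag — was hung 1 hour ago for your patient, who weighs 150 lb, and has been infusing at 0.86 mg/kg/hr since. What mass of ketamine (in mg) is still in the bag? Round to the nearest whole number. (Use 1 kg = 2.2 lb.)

216 mg

Weight = 150 lb ÷ 2.2 lb/kg = 68.18182 kg
Dose = 0.86 mg/kg/hr × 68.18182 kg = 58.63636 mg/hr
Concentration = 275 mg ÷ 1132 mL = 0.2429329 mg/mL
Rate = 58.63636 mg/hr ÷ 0.2429329 mg/mL = 241.3686 mL/hr
Volume infused = 241.3686 mL/hr × 1 hr = 241.3686 mL
Volume remaining = 1132 − 241.3686 = 890.6314 mL
Drug remaining = 890.6314 mL × 0.2429329 mg/mL = 216.3636 mg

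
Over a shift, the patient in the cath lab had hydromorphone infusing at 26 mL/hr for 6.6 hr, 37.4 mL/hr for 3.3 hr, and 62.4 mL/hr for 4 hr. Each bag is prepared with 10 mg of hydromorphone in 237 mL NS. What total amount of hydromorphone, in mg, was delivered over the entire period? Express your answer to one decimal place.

Concentration = 10 mg ÷ 237 mL = 0.04219409 mg/mL
Stage 1: 26 mL/hr × 6.6 hr = 171.6 mL → 171.6 mL × 0.04219409 mg/mL = 7.240506 mg
Stage 2: 37.4 mL/hr × 3.3 hr = 123.42 mL → 123.42 mL × 0.04219409 mg/mL = 5.207595 mg
Stage 3: 62.4 mL/hr × 4 hr = 249.6 mL → 249.6 mL × 0.04219409 mg/mL = 10.53165 mg
Total = 7.240506 + 5.207595 + 10.53165 = 22.97975 mg

23.0 mg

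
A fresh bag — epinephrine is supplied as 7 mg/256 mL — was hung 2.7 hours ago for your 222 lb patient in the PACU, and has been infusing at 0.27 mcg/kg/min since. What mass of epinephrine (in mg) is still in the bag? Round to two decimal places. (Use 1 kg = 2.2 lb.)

Weight = 222 lb ÷ 2.2 lb/kg = 100.9091 kg
Dose = 0.27 mcg/kg/min × 100.9091 kg = 27.24545 mcg/min
27.24545 mcg/min × 60 min/hr = 1634.727 mcg/hr
Concentration = 7 mg ÷ 256 mL = 0.02734375 mg/mL = 27.34375 mcg/mL
Rate = 1634.727 mcg/hr ÷ 27.34375 mcg/mL = 59.78431 mL/hr
Volume infused = 59.78431 mL/hr × 2.7 hr = 161.4176 mL
Volume remaining = 256 − 161.4176 = 94.58236 mL
Drug remaining = 94.58236 mL × 27.34375 mcg/mL = 2586.236 mcg = 2.586236 mg

2.59 mg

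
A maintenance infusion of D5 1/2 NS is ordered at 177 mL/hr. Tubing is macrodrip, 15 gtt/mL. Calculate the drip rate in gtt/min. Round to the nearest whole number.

177 mL/hr ÷ 60 min/hr = 2.95 mL/min
2.95 mL/min × 15 gtt/mL = 44.25 gtt/min

44 gtt/min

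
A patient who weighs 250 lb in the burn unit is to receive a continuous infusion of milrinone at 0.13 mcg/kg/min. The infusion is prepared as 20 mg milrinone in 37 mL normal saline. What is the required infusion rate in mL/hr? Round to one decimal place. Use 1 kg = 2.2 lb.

Weight = 250 lb ÷ 2.2 lb/kg = 113.6364 kg
Dose = 0.13 mcg/kg/min × 113.6364 kg = 14.77273 mcg/min
14.77273 mcg/min × 60 min/hr = 886.3636 mcg/hr
Concentration = 20 mg ÷ 37 mL = 0.5405405 mg/mL = 540.5405 mcg/mL
Rate = 886.3636 mcg/hr ÷ 540.5405 mcg/mL = 1.639773 mL/hr

1.6 mL/hr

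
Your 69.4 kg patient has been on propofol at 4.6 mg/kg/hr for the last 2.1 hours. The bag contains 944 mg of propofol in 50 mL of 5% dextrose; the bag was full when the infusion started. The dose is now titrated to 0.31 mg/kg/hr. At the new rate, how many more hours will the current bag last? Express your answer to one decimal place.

Initial rate:
Dose = 4.6 mg/kg/hr × 69.4 kg = 319.24 mg/hr
Concentration = 944 mg ÷ 50 mL = 18.88 mg/mL
Rate = 319.24 mg/hr ÷ 18.88 mg/mL = 16.9089 mL/hr
Volume infused so far = 16.9089 mL/hr × 2.1 hr = 35.50869 mL
Volume remaining = 50 − 35.50869 = 14.49131 mL
New rate:
Dose = 0.31 mg/kg/hr × 69.4 kg = 21.514 mg/hr
Rate = 21.514 mg/hr ÷ 18.88 mg/mL = 1.139513 mL/hr
Time remaining = 14.49131 mL ÷ 1.139513 mL/hr = 12.71711 hr

12.7 hours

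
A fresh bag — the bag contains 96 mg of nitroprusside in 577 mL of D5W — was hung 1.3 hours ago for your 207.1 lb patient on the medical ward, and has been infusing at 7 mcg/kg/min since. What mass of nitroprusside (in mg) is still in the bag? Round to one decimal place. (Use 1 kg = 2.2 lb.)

Weight = 207.1 lb ÷ 2.2 lb/kg = 94.13636 kg
Dose = 7 mcg/kg/min × 94.13636 kg = 658.9545 mcg/min
658.9545 mcg/min × 60 min/hr = 39537.27 mcg/hr
Concentration = 96 mg ÷ 577 mL = 0.1663778 mg/mL = 166.3778 mcg/mL
Rate = 39537.27 mcg/hr ÷ 166.3778 mcg/mL = 237.6355 mL/hr
Volume infused = 237.6355 mL/hr × 1.3 hr = 308.9261 mL
Volume remaining = 577 − 308.9261 = 268.0739 mL
Drug remaining = 268.0739 mL × 166.3778 mcg/mL = 44601.55 mcg = 44.60155 mg

44.6 mg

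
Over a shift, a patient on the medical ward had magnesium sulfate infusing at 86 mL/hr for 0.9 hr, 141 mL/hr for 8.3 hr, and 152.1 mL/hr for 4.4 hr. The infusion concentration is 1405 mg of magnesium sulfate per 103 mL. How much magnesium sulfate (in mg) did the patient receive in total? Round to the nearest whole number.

Concentration = 1405 mg ÷ 103 mL = 13.64078 mg/mL
Stage 1: 86 mL/hr × 0.9 hr = 77.4 mL → 77.4 mL × 13.64078 mg/mL = 1055.796 mg
Stage 2: 141 mL/hr × 8.3 hr = 1170.3 mL → 1170.3 mL × 13.64078 mg/mL = 15963.8 mg
Stage 3: 152.1 mL/hr × 4.4 hr = 669.24 mL → 669.24 mL × 13.64078 mg/mL = 9128.953 mg
Total = 1055.796 + 15963.8 + 9128.953 = 26148.55 mg

26149 mg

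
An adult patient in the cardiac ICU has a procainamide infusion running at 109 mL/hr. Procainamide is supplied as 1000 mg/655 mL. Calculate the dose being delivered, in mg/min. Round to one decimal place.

Concentration = 1000 mg ÷ 655 mL = 1.526718 mg/mL
Drug rate = 109 mL/hr × 1.526718 mg/mL = 166.4122 mg/hr
166.4122 mg/hr ÷ 60 min/hr = 2.773537 mg/min

2.8 mg/min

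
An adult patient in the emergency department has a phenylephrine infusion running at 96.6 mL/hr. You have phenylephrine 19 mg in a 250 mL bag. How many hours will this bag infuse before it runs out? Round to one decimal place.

2.6 hours

Duration = 250 mL ÷ 96.6 mL/hr = 2.587992 hr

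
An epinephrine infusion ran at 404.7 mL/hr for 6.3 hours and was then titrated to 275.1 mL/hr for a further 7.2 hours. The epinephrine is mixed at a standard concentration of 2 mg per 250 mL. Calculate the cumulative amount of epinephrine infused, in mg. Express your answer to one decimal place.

Concentration = 2 mg ÷ 250 mL = 0.008 mg/mL
Stage 1: 404.7 mL/hr × 6.3 hr = 2549.61 mL → 2549.61 mL × 0.008 mg/mL = 20.39688 mg
Stage 2: 275.1 mL/hr × 7.2 hr = 1980.72 mL → 1980.72 mL × 0.008 mg/mL = 15.84576 mg
Total = 20.39688 + 15.84576 = 36.24264 mg

36.2 mg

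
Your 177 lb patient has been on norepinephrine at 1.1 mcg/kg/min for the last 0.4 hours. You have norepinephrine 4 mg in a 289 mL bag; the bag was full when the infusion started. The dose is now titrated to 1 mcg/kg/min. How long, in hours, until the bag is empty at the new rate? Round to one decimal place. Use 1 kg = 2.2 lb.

Initial rate:
Weight = 177 lb ÷ 2.2 lb/kg = 80.45455 kg
Dose = 1.1 mcg/kg/min × 80.45455 kg = 88.5 mcg/min
88.5 mcg/min × 60 min/hr = 5310 mcg/hr
Concentration = 4 mg ÷ 289 mL = 0.01384083 mg/mL = 13.84083 mcg/mL
Rate = 5310 mcg/hr ÷ 13.84083 mcg/mL = 383.6475 mL/hr
Volume infused so far = 383.6475 mL/hr × 0.4 hr = 153.459 mL
Volume remaining = 289 − 153.459 = 135.541 mL
New rate:
Dose = 1 mcg/kg/min × 80.45455 kg = 80.45455 mcg/min
80.45455 mcg/min × 60 min/hr = 4827.273 mcg/hr
Rate = 4827.273 mcg/hr ÷ 13.84083 mcg/mL = 348.7705 mL/hr
Time remaining = 135.541 mL ÷ 348.7705 mL/hr = 0.3886252 hr

0.4 hours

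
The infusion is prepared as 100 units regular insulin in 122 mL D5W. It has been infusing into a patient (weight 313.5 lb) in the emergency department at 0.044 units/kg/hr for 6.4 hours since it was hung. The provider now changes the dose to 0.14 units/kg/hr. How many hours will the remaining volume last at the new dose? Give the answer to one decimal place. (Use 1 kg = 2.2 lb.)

3.0 hours

Initial rate:
Weight = 313.5 lb ÷ 2.2 lb/kg = 142.5 kg
Dose = 0.044 units/kg/hr × 142.5 kg = 6.27 units/hr
Concentration = 100 units ÷ 122 mL = 0.8196721 units/mL
Rate = 6.27 units/hr ÷ 0.8196721 units/mL = 7.6494 mL/hr
Volume infused so far = 7.6494 mL/hr × 6.4 hr = 48.95616 mL
Volume remaining = 122 − 48.95616 = 73.04384 mL
New rate:
Dose = 0.14 units/kg/hr × 142.5 kg = 19.95 units/hr
Rate = 19.95 units/hr ÷ 0.8196721 units/mL = 24.339 mL/hr
Time remaining = 73.04384 mL ÷ 24.339 mL/hr = 3.001103 hr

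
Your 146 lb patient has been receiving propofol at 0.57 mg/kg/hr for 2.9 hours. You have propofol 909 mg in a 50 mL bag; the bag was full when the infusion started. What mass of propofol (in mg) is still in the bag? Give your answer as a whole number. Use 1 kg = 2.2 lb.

799 mg

Weight = 146 lb ÷ 2.2 lb/kg = 66.36364 kg
Dose = 0.57 mg/kg/hr × 66.36364 kg = 37.82727 mg/hr
Concentration = 909 mg ÷ 50 mL = 18.18 mg/mL
Rate = 37.82727 mg/hr ÷ 18.18 mg/mL = 2.080708 mL/hr
Volume infused = 2.080708 mL/hr × 2.9 hr = 6.034053 mL
Volume remaining = 50 − 6.034053 = 43.96595 mL
Drug remaining = 43.96595 mL × 18.18 mg/mL = 799.3009 mg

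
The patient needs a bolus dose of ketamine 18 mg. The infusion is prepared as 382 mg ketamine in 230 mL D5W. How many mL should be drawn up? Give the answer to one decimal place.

10.8 mL

Concentration = 382 mg ÷ 230 mL = 1.66087 mg/mL
Volume = 18 mg ÷ 1.66087 mg/mL = 10.8377 mL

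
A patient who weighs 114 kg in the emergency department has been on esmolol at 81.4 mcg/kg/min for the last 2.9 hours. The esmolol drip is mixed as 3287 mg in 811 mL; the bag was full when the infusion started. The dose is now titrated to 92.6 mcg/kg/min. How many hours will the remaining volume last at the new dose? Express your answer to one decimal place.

2.6 hours

Initial rate:
Dose = 81.4 mcg/kg/min × 114 kg = 9279.6 mcg/min
9279.6 mcg/min × 60 min/hr = 556776 mcg/hr
Concentration = 3287 mg ÷ 811 mL = 4.053021 mg/mL = 4053.021 mcg/mL
Rate = 556776 mcg/hr ÷ 4053.021 mcg/mL = 137.3731 mL/hr
Volume infused so far = 137.3731 mL/hr × 2.9 hr = 398.382 mL
Volume remaining = 811 − 398.382 = 412.618 mL
New rate:
Dose = 92.6 mcg/kg/min × 114 kg = 10556.4 mcg/min
10556.4 mcg/min × 60 min/hr = 633384 mcg/hr
Rate = 633384 mcg/hr ÷ 4053.021 mcg/mL = 156.2745 mL/hr
Time remaining = 412.618 mL ÷ 156.2745 mL/hr = 2.640341 hr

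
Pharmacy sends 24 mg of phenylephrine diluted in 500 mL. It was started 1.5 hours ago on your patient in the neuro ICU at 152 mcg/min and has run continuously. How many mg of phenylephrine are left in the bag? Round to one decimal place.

152 mcg/min × 60 min/hr = 9120 mcg/hr
Concentration = 24 mg ÷ 500 mL = 0.048 mg/mL = 48 mcg/mL
Rate = 9120 mcg/hr ÷ 48 mcg/mL = 190 mL/hr
Volume infused = 190 mL/hr × 1.5 hr = 285 mL
Volume remaining = 500 − 285 = 215 mL
Drug remaining = 215 mL × 48 mcg/mL = 10320 mcg = 10.32 mg

10.3 mg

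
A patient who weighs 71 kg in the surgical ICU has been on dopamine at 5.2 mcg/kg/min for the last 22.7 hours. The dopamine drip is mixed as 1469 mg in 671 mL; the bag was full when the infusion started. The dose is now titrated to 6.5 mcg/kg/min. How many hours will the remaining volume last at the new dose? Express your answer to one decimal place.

34.9 hours

Initial rate:
Dose = 5.2 mcg/kg/min × 71 kg = 369.2 mcg/min
369.2 mcg/min × 60 min/hr = 22152 mcg/hr
Concentration = 1469 mg ÷ 671 mL = 2.18927 mg/mL = 2189.27 mcg/mL
Rate = 22152 mcg/hr ÷ 2189.27 mcg/mL = 10.11844 mL/hr
Volume infused so far = 10.11844 mL/hr × 22.7 hr = 229.6886 mL
Volume remaining = 671 − 229.6886 = 441.3114 mL
New rate:
Dose = 6.5 mcg/kg/min × 71 kg = 461.5 mcg/min
461.5 mcg/min × 60 min/hr = 27690 mcg/hr
Rate = 27690 mcg/hr ÷ 2189.27 mcg/mL = 12.64805 mL/hr
Time remaining = 441.3114 mL ÷ 12.64805 mL/hr = 34.89164 hr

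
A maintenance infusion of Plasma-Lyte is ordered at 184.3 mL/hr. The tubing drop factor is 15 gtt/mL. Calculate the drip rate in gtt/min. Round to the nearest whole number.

46 gtt/min

184.3 mL/hr ÷ 60 min/hr = 3.071667 mL/min
3.071667 mL/min × 15 gtt/mL = 46.075 gtt/min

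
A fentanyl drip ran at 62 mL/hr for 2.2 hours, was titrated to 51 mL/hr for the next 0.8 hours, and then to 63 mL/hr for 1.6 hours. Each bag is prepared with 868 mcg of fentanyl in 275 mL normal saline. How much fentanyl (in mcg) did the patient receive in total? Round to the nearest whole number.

877 mcg

Concentration = 868 mcg ÷ 275 mL = 3.156364 mcg/mL
Stage 1: 62 mL/hr × 2.2 hr = 136.4 mL → 136.4 mL × 3.156364 mcg/mL = 430.528 mcg
Stage 2: 51 mL/hr × 0.8 hr = 40.8 mL → 40.8 mL × 3.156364 mcg/mL = 128.7796 mcg
Stage 3: 63 mL/hr × 1.6 hr = 100.8 mL → 100.8 mL × 3.156364 mcg/mL = 318.1615 mcg
Total = 430.528 + 128.7796 + 318.1615 = 877.4691 mcg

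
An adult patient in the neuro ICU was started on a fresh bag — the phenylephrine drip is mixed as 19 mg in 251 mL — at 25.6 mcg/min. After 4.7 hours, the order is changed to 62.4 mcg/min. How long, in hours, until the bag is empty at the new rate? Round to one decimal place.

3.1 hours

Initial rate:
25.6 mcg/min × 60 min/hr = 1536 mcg/hr
Concentration = 19 mg ÷ 251 mL = 0.07569721 mg/mL = 75.69721 mcg/mL
Rate = 1536 mcg/hr ÷ 75.69721 mcg/mL = 20.29137 mL/hr
Volume infused so far = 20.29137 mL/hr × 4.7 hr = 95.36943 mL
Volume remaining = 251 − 95.36943 = 155.6306 mL
New rate:
62.4 mcg/min × 60 min/hr = 3744 mcg/hr
Rate = 3744 mcg/hr ÷ 75.69721 mcg/mL = 49.46021 mL/hr
Time remaining = 155.6306 mL ÷ 49.46021 mL/hr = 3.146581 hr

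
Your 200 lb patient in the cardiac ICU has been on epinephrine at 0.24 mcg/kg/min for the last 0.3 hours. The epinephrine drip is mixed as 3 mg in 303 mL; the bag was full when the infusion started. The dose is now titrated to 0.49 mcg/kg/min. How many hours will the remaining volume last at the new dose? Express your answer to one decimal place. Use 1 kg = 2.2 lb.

Initial rate:
Weight = 200 lb ÷ 2.2 lb/kg = 90.90909 kg
Dose = 0.24 mcg/kg/min × 90.90909 kg = 21.81818 mcg/min
21.81818 mcg/min × 60 min/hr = 1309.091 mcg/hr
Concentration = 3 mg ÷ 303 mL = 0.00990099 mg/mL = 9.90099 mcg/mL
Rate = 1309.091 mcg/hr ÷ 9.90099 mcg/mL = 132.2182 mL/hr
Volume infused so far = 132.2182 mL/hr × 0.3 hr = 39.66545 mL
Volume remaining = 303 − 39.66545 = 263.3345 mL
New rate:
Dose = 0.49 mcg/kg/min × 90.90909 kg = 44.54545 mcg/min
44.54545 mcg/min × 60 min/hr = 2672.727 mcg/hr
Rate = 2672.727 mcg/hr ÷ 9.90099 mcg/mL = 269.9455 mL/hr
Time remaining = 263.3345 mL ÷ 269.9455 mL/hr = 0.9755102 hr

1.0 hours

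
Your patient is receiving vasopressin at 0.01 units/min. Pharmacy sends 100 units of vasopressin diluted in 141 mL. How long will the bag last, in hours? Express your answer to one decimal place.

166.7 hours

0.01 units/min × 60 min/hr = 0.6 units/hr
Concentration = 100 units ÷ 141 mL = 0.7092199 units/mL
Rate = 0.6 units/hr ÷ 0.7092199 units/mL = 0.846 mL/hr
Duration = 141 mL ÷ 0.846 mL/hr = 166.6667 hr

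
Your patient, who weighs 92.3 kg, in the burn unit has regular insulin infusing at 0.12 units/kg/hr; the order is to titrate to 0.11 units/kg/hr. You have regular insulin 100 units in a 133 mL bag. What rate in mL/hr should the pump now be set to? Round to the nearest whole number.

Dose = 0.11 units/kg/hr × 92.3 kg = 10.153 units/hr
Concentration = 100 units ÷ 133 mL = 0.7518797 units/mL
Rate = 10.153 units/hr ÷ 0.7518797 units/mL = 13.50349 mL/hr

14 mL/hr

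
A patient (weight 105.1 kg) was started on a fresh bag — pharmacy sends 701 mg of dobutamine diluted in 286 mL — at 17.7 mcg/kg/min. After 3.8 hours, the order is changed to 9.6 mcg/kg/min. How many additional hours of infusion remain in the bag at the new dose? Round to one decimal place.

Initial rate:
Dose = 17.7 mcg/kg/min × 105.1 kg = 1860.27 mcg/min
1860.27 mcg/min × 60 min/hr = 111616.2 mcg/hr
Concentration = 701 mg ÷ 286 mL = 2.451049 mg/mL = 2451.049 mcg/mL
Rate = 111616.2 mcg/hr ÷ 2451.049 mcg/mL = 45.53814 mL/hr
Volume infused so far = 45.53814 mL/hr × 3.8 hr = 173.0449 mL
Volume remaining = 286 − 173.0449 = 112.9551 mL
New rate:
Dose = 9.6 mcg/kg/min × 105.1 kg = 1008.96 mcg/min
1008.96 mcg/min × 60 min/hr = 60537.6 mcg/hr
Rate = 60537.6 mcg/hr ÷ 2451.049 mcg/mL = 24.69865 mL/hr
Time remaining = 112.9551 mL ÷ 24.69865 mL/hr = 4.57333 hr

4.6 hours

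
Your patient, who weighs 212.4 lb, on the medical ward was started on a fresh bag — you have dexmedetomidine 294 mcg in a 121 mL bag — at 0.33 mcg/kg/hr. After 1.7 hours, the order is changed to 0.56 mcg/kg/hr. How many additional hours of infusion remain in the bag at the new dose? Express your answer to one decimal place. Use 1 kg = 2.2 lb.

Initial rate:
Weight = 212.4 lb ÷ 2.2 lb/kg = 96.54545 kg
Dose = 0.33 mcg/kg/hr × 96.54545 kg = 31.86 mcg/hr
Concentration = 294 mcg ÷ 121 mL = 2.429752 mcg/mL
Rate = 31.86 mcg/hr ÷ 2.429752 mcg/mL = 13.11245 mL/hr
Volume infused so far = 13.11245 mL/hr × 1.7 hr = 22.29116 mL
Volume remaining = 121 − 22.29116 = 98.70884 mL
New rate:
Dose = 0.56 mcg/kg/hr × 96.54545 kg = 54.06545 mcg/hr
Rate = 54.06545 mcg/hr ÷ 2.429752 mcg/mL = 22.25143 mL/hr
Time remaining = 98.70884 mL ÷ 22.25143 mL/hr = 4.436067 hr

4.4 hours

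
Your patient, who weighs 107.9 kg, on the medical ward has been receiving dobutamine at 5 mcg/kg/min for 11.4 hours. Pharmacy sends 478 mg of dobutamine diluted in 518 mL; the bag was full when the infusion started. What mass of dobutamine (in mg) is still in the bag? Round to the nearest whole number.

109 mg

Dose = 5 mcg/kg/min × 107.9 kg = 539.5 mcg/min
539.5 mcg/min × 60 min/hr = 32370 mcg/hr
Concentration = 478 mg ÷ 518 mL = 0.9227799 mg/mL = 922.7799 mcg/mL
Rate = 32370 mcg/hr ÷ 922.7799 mcg/mL = 35.07879 mL/hr
Volume infused = 35.07879 mL/hr × 11.4 hr = 399.8982 mL
Volume remaining = 518 − 399.8982 = 118.1018 mL
Drug remaining = 118.1018 mL × 922.7799 mcg/mL = 108982 mcg = 108.982 mg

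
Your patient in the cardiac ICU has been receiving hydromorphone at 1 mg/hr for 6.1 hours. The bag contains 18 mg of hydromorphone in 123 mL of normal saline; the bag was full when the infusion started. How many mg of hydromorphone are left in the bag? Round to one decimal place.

11.9 mg

Concentration = 18 mg ÷ 123 mL = 0.1463415 mg/mL
Rate = 1 mg/hr ÷ 0.1463415 mg/mL = 6.833333 mL/hr
Volume infused = 6.833333 mL/hr × 6.1 hr = 41.68333 mL
Volume remaining = 123 − 41.68333 = 81.31667 mL
Drug remaining = 81.31667 mL × 0.1463415 mg/mL = 11.9 mg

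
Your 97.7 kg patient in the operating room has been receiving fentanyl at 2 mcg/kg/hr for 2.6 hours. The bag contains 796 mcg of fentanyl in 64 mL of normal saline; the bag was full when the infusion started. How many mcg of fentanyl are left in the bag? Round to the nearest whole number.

Dose = 2 mcg/kg/hr × 97.7 kg = 195.4 mcg/hr
Concentration = 796 mcg ÷ 64 mL = 12.4375 mcg/mL
Rate = 195.4 mcg/hr ÷ 12.4375 mcg/mL = 15.71055 mL/hr
Volume infused = 15.71055 mL/hr × 2.6 hr = 40.84744 mL
Volume remaining = 64 − 40.84744 = 23.15256 mL
Drug remaining = 23.15256 mL × 12.4375 mcg/mL = 287.96 mcg

288 mcg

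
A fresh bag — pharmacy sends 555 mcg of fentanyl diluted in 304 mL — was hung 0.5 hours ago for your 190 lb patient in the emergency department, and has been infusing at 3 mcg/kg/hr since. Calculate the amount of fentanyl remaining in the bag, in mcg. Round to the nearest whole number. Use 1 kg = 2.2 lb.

Weight = 190 lb ÷ 2.2 lb/kg = 86.36364 kg
Dose = 3 mcg/kg/hr × 86.36364 kg = 259.0909 mcg/hr
Concentration = 555 mcg ÷ 304 mL = 1.825658 mcg/mL
Rate = 259.0909 mcg/hr ÷ 1.825658 mcg/mL = 141.9165 mL/hr
Volume infused = 141.9165 mL/hr × 0.5 hr = 70.95823 mL
Volume remaining = 304 − 70.95823 = 233.0418 mL
Drug remaining = 233.0418 mL × 1.825658 mcg/mL = 425.4545 mcg

425 mcg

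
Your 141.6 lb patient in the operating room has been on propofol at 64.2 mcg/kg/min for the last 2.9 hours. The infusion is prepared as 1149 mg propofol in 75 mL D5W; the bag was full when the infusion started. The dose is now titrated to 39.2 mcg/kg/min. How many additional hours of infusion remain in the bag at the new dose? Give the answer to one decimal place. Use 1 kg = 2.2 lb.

2.8 hours

Initial rate:
Weight = 141.6 lb ÷ 2.2 lb/kg = 64.36364 kg
Dose = 64.2 mcg/kg/min × 64.36364 kg = 4132.145 mcg/min
4132.145 mcg/min × 60 min/hr = 247928.7 mcg/hr
Concentration = 1149 mg ÷ 75 mL = 15.32 mg/mL = 15320 mcg/mL
Rate = 247928.7 mcg/hr ÷ 15320 mcg/mL = 16.18334 mL/hr
Volume infused so far = 16.18334 mL/hr × 2.9 hr = 46.93168 mL
Volume remaining = 75 − 46.93168 = 28.06832 mL
New rate:
Dose = 39.2 mcg/kg/min × 64.36364 kg = 2523.055 mcg/min
2523.055 mcg/min × 60 min/hr = 151383.3 mcg/hr
Rate = 151383.3 mcg/hr ÷ 15320 mcg/mL = 9.881415 mL/hr
Time remaining = 28.06832 mL ÷ 9.881415 mL/hr = 2.840517 hr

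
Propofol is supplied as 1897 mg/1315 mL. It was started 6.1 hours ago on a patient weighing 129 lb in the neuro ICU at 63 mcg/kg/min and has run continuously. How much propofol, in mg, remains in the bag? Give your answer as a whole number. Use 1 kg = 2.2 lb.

545 mg

Weight = 129 lb ÷ 2.2 lb/kg = 58.63636 kg
Dose = 63 mcg/kg/min × 58.63636 kg = 3694.091 mcg/min
3694.091 mcg/min × 60 min/hr = 221645.5 mcg/hr
Concentration = 1897 mg ÷ 1315 mL = 1.442586 mg/mL = 1442.586 mcg/mL
Rate = 221645.5 mcg/hr ÷ 1442.586 mcg/mL = 153.6446 mL/hr
Volume infused = 153.6446 mL/hr × 6.1 hr = 937.232 mL
Volume remaining = 1315 − 937.232 = 377.768 mL
Drug remaining = 377.768 mL × 1442.586 mcg/mL = 544962.7 mcg = 544.9627 mg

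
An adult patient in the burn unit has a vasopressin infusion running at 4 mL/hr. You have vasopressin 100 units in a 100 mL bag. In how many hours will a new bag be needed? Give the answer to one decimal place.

25.0 hours

Duration = 100 mL ÷ 4 mL/hr = 25 hr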